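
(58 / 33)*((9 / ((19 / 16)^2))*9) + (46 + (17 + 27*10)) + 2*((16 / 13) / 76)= 22403779 / 51623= 433.99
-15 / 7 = -2.14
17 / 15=1.13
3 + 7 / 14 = 7 / 2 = 3.50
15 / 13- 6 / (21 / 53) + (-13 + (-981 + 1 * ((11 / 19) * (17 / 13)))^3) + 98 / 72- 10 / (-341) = -1219682878273594053667 / 1294928470836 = -941892085.74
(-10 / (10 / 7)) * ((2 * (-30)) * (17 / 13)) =7140 / 13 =549.23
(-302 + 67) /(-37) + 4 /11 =2733 /407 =6.71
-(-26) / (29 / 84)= 2184 / 29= 75.31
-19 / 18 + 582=10457 / 18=580.94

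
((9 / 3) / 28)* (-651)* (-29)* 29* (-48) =-2815668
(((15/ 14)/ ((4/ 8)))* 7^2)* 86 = 9030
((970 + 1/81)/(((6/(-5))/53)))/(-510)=4164263/49572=84.00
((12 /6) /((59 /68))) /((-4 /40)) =-1360 /59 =-23.05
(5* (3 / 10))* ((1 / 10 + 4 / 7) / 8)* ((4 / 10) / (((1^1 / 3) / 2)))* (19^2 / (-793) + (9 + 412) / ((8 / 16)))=254.27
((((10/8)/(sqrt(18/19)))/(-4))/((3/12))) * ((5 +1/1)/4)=-1.93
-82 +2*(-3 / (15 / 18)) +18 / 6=-431 / 5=-86.20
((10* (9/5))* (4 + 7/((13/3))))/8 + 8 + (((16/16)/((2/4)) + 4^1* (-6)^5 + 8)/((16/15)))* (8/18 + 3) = -31320767/312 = -100387.07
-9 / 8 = -1.12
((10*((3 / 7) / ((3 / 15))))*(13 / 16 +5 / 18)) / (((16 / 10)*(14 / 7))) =19625 / 2688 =7.30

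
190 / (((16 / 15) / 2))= 1425 / 4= 356.25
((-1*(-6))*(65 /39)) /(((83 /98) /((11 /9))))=10780 /747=14.43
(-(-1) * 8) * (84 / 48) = 14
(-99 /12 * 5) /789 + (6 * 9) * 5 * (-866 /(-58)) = 4031.33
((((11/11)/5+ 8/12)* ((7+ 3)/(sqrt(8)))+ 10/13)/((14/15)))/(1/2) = 150/91+ 65* sqrt(2)/14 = 8.21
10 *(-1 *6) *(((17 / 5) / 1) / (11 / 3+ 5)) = -306 / 13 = -23.54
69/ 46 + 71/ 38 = 64/ 19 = 3.37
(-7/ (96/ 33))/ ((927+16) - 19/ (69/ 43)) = -5313/ 2056000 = -0.00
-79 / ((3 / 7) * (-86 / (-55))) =-30415 / 258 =-117.89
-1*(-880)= 880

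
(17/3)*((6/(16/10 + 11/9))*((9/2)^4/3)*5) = 8365275/1016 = 8233.54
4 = 4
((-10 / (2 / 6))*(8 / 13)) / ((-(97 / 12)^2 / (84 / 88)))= 362880 / 1345487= 0.27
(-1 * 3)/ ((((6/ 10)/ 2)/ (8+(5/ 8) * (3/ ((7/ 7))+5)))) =-130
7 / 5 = 1.40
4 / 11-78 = -854 / 11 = -77.64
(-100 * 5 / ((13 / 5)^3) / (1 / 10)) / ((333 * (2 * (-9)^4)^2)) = -156250 / 31493024130321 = -0.00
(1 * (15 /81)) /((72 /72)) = 5 /27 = 0.19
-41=-41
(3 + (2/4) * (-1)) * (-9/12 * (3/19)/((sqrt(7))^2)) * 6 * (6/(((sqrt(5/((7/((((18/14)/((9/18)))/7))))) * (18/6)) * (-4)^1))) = 9 * sqrt(70)/304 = 0.25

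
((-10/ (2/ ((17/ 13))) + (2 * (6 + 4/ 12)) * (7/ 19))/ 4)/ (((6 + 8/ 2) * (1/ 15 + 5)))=-73/ 7904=-0.01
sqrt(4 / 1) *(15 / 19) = 30 / 19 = 1.58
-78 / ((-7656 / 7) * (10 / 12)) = 273 / 3190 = 0.09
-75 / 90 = -5 / 6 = -0.83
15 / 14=1.07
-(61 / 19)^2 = -10.31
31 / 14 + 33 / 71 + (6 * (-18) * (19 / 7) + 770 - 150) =327559 / 994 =329.54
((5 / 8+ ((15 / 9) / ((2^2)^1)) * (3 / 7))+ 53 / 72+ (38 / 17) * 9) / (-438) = -23195 / 469098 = -0.05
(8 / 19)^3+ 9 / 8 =65827 / 54872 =1.20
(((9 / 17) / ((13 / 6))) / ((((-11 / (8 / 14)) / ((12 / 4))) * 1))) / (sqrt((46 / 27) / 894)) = -5832 * sqrt(3427) / 391391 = -0.87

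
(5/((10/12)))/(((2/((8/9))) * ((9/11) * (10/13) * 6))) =286/405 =0.71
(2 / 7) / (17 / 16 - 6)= -32 / 553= -0.06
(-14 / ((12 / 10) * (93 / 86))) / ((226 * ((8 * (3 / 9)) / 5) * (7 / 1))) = -1075 / 84072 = -0.01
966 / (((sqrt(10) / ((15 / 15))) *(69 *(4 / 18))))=63 *sqrt(10) / 10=19.92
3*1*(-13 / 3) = -13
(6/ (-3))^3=-8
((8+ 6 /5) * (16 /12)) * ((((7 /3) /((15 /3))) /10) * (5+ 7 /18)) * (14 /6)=218638 /30375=7.20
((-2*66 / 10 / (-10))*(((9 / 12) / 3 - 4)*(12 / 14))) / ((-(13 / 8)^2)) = 9504 / 5915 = 1.61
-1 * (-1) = 1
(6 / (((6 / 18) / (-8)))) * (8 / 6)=-192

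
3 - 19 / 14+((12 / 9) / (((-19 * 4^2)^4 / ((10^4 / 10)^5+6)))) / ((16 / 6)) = 3500098218246165 / 59785019392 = 58544.74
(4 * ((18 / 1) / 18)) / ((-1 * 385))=-4 / 385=-0.01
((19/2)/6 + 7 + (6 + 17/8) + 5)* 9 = 1563/8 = 195.38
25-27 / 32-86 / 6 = 943 / 96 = 9.82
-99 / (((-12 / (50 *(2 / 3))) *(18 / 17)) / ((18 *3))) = 14025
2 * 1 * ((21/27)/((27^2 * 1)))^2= 98/43046721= 0.00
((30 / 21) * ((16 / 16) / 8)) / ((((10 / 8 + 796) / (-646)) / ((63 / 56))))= -4845 / 29764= -0.16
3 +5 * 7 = 38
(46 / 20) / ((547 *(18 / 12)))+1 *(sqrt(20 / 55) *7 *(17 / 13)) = 23 / 8205+238 *sqrt(11) / 143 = 5.52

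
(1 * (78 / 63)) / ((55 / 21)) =26 / 55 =0.47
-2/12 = -1/6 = -0.17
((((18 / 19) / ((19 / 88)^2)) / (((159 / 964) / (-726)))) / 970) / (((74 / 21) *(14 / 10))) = -24388860672 / 1304698403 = -18.69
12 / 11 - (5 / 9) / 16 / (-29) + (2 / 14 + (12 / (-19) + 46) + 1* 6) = 321379747 / 6109488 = 52.60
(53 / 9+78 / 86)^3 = 18191447000 / 57960603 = 313.86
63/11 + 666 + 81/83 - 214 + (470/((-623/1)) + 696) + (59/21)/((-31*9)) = 549372628811/476084763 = 1153.94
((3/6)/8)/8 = 1/128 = 0.01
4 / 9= 0.44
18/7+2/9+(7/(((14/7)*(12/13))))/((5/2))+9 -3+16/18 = 14111/1260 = 11.20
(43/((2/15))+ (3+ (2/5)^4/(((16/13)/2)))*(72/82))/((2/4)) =16664997/25625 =650.34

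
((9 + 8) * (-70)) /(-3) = 1190 /3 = 396.67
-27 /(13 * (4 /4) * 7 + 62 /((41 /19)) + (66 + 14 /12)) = -6642 /45977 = -0.14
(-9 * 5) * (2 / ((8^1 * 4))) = -45 / 16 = -2.81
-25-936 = -961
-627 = -627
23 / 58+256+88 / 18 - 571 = -161671 / 522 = -309.71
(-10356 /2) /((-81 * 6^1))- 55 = -3592 /81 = -44.35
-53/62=-0.85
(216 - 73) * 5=715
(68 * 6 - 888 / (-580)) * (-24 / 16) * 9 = -801657 / 145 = -5528.67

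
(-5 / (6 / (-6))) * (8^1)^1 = 40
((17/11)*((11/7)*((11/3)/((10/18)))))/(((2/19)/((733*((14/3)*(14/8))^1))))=18230443/20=911522.15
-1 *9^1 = -9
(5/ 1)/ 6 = 5/ 6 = 0.83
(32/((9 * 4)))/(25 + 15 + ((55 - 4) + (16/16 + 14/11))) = 44/4617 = 0.01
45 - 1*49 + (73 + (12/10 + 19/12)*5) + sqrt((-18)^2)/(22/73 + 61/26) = 1803281/20100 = 89.72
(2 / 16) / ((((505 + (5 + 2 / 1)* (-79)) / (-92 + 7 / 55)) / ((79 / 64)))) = 399187 / 1351680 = 0.30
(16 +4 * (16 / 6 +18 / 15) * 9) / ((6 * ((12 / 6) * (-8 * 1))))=-97 / 60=-1.62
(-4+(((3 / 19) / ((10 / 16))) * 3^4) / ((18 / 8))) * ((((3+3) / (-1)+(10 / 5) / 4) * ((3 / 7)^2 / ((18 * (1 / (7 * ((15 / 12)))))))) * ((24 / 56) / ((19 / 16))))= -15972 / 17689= -0.90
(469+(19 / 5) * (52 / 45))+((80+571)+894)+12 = 456838 / 225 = 2030.39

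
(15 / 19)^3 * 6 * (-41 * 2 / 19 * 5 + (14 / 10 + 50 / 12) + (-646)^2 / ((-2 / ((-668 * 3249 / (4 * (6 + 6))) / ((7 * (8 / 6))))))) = 10889798732621325 / 3648988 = 2984333939.33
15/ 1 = 15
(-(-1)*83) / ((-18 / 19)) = -1577 / 18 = -87.61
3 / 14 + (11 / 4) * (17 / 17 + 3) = 157 / 14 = 11.21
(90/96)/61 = 15/976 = 0.02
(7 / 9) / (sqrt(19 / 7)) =7 * sqrt(133) / 171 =0.47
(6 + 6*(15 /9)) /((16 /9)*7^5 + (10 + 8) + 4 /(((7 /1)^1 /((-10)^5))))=-504 /858241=-0.00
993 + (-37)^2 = 2362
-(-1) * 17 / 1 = 17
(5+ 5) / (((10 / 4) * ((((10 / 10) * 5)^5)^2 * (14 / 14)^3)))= 4 / 9765625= 0.00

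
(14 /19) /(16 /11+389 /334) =0.28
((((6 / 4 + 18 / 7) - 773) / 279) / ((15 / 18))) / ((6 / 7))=-2153 / 558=-3.86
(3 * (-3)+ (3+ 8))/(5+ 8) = 0.15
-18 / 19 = -0.95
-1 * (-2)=2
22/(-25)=-22/25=-0.88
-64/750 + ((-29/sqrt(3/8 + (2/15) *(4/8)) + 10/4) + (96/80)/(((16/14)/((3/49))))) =-41.16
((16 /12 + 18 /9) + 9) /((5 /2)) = 74 /15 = 4.93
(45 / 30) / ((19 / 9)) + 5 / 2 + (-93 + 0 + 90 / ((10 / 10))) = 0.21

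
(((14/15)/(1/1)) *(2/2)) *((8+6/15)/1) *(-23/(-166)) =2254/2075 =1.09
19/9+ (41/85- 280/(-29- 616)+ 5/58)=3.11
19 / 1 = 19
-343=-343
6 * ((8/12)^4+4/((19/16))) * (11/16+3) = 40474/513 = 78.90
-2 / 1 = -2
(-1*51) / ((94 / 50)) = -1275 / 47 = -27.13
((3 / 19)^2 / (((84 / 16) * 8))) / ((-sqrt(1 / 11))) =-3 * sqrt(11) / 5054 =-0.00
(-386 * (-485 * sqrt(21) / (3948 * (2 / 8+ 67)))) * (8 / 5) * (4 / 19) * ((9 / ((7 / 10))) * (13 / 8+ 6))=274075440 * sqrt(21) / 11770633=106.70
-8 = -8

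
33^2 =1089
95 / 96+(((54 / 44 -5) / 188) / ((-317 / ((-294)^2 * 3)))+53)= 70.41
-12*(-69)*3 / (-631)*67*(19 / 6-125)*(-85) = -1723500630 / 631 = -2731379.76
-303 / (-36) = 101 / 12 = 8.42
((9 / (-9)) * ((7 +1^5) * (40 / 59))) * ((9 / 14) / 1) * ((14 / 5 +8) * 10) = -155520 / 413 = -376.56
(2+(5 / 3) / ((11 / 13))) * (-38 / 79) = -4978 / 2607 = -1.91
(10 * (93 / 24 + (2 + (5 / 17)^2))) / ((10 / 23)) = 317009 / 2312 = 137.11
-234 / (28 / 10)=-83.57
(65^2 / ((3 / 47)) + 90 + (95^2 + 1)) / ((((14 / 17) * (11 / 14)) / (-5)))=-19203455 / 33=-581922.88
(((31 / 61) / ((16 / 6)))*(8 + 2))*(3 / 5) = 279 / 244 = 1.14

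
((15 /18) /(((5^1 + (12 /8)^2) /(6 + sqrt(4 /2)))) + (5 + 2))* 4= 40* sqrt(2) /87 + 892 /29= 31.41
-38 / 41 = -0.93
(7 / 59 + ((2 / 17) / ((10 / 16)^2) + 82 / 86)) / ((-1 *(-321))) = 1480736 / 346110225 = 0.00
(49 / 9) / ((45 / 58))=2842 / 405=7.02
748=748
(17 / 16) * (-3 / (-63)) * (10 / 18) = 85 / 3024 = 0.03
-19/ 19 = -1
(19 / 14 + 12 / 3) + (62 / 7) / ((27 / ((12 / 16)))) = 353 / 63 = 5.60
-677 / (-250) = 677 / 250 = 2.71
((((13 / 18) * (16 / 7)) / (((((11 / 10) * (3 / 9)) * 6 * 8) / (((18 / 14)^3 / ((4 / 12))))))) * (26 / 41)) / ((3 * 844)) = 0.00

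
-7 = -7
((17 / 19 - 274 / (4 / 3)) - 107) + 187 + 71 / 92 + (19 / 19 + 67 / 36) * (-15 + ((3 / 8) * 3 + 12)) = -129.20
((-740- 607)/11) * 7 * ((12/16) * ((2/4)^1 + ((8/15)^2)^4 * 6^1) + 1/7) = -3918856362677/8353125000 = -469.15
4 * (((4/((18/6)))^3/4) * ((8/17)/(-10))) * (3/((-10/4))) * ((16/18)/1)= 4096/34425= 0.12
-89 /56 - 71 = -4065 /56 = -72.59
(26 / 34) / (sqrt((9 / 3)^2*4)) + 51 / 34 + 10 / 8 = 587 / 204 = 2.88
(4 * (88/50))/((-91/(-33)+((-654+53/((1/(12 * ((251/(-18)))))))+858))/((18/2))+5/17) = -0.01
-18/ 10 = -9/ 5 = -1.80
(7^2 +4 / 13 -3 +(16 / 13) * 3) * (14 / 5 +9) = 590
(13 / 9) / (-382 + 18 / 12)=-26 / 6849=-0.00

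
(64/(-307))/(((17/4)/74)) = -18944/5219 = -3.63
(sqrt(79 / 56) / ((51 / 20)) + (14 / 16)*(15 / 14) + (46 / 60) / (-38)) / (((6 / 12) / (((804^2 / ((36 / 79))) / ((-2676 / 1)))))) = -1466.34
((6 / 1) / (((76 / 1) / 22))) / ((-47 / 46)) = -1518 / 893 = -1.70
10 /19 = 0.53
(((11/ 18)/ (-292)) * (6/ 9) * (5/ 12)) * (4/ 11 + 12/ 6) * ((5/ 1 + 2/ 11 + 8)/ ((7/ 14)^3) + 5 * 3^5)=-944125/ 520344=-1.81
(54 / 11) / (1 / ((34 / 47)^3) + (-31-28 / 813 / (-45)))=-77648589360 / 448542347803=-0.17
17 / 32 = 0.53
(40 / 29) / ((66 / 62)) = 1240 / 957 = 1.30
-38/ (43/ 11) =-418/ 43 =-9.72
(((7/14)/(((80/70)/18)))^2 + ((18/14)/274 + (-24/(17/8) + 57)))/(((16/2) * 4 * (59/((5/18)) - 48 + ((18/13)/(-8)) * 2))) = 2435347525/118679579648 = 0.02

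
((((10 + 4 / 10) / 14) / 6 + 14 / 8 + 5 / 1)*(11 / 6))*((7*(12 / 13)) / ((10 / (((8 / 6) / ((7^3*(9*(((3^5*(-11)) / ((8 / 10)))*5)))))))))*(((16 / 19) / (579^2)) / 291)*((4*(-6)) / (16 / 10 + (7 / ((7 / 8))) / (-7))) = 92384 / 968329584123071625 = 0.00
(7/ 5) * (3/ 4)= 21/ 20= 1.05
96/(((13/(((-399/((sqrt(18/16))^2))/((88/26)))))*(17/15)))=-127680/187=-682.78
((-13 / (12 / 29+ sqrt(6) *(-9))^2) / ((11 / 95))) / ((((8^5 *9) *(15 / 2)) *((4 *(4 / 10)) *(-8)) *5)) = 6024083 *sqrt(6) / 240691676179857408+ 428956255 / 262572737650753536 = 0.00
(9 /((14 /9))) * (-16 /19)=-648 /133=-4.87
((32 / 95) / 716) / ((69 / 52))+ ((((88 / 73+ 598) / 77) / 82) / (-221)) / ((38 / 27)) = 5907947657 / 119521335823890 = 0.00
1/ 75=0.01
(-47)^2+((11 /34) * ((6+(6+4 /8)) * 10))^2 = 4444229 /1156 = 3844.49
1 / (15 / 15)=1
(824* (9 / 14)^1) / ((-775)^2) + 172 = 723156208 / 4204375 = 172.00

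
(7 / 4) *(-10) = -35 / 2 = -17.50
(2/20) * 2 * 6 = 6/5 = 1.20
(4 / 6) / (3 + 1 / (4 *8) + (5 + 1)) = 64 / 867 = 0.07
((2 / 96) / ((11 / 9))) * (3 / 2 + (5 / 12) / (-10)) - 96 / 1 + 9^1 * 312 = 3818531 / 1408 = 2712.02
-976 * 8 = -7808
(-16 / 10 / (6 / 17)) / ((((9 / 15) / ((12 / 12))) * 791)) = -68 / 7119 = -0.01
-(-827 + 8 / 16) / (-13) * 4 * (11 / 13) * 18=-654588 / 169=-3873.30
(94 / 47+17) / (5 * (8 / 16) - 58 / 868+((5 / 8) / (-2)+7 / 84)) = 197904 / 22957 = 8.62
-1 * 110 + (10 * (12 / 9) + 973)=2629 / 3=876.33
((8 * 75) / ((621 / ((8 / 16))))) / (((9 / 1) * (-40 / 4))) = -10 / 1863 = -0.01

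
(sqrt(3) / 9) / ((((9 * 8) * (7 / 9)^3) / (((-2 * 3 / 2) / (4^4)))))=-27 * sqrt(3) / 702464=-0.00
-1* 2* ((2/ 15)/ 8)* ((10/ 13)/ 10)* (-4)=2/ 195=0.01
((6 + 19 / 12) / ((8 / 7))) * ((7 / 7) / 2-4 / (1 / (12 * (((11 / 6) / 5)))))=-36309 / 320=-113.47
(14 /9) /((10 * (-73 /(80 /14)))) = -8 /657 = -0.01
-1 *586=-586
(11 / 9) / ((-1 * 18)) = -11 / 162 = -0.07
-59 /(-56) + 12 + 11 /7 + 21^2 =3645 /8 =455.62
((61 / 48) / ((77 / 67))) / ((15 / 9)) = 4087 / 6160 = 0.66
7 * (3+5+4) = 84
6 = 6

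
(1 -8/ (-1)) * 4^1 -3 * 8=12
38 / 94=19 / 47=0.40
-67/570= -0.12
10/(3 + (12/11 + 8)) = 110/133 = 0.83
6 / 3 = 2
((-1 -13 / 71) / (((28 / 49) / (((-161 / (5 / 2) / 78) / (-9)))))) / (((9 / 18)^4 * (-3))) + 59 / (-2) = -7099247 / 249210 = -28.49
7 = 7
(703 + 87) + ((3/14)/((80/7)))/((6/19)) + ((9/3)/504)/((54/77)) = 20478559/25920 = 790.07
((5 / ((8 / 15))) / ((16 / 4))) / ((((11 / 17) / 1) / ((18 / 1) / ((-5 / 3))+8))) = -10.14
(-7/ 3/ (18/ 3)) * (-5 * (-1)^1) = -35/ 18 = -1.94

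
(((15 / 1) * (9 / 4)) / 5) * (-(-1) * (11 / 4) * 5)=1485 / 16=92.81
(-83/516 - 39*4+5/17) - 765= -8077843/8772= -920.87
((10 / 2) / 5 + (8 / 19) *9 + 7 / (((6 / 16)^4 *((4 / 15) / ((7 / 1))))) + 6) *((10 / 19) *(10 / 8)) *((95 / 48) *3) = 596531875 / 16416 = 36338.44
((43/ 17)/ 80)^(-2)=1849600/ 1849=1000.32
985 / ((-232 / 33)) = -32505 / 232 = -140.11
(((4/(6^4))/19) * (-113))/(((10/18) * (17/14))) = -791/29070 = -0.03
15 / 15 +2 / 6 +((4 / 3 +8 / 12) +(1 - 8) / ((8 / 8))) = -11 / 3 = -3.67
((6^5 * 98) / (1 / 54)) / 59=41150592 / 59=697467.66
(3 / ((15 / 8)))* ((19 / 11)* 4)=608 / 55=11.05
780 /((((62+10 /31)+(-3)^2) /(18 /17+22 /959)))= 142146160 /12015311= 11.83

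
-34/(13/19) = -646/13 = -49.69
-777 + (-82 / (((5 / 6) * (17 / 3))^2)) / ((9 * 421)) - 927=-5183102352 / 3041725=-1704.00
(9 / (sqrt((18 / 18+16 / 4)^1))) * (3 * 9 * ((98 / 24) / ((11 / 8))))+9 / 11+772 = 7938 * sqrt(5) / 55+8501 / 11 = 1095.54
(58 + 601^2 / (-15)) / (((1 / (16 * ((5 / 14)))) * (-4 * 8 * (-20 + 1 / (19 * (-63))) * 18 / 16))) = -13692578 / 71823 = -190.64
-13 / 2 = -6.50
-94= -94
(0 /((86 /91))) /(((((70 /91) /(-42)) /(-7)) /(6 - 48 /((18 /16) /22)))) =0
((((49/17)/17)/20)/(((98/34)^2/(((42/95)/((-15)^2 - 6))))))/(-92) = -1/44661400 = -0.00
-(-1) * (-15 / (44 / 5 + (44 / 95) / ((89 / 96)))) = -126825 / 78628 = -1.61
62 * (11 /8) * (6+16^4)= 11174911 /2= 5587455.50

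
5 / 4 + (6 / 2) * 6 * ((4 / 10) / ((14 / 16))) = 1327 / 140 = 9.48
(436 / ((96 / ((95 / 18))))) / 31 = 10355 / 13392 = 0.77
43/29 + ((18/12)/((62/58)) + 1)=6987/1798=3.89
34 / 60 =17 / 30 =0.57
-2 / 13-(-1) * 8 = 102 / 13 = 7.85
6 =6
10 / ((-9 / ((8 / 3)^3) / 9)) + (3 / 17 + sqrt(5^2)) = -84664 / 459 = -184.45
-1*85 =-85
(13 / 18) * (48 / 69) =104 / 207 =0.50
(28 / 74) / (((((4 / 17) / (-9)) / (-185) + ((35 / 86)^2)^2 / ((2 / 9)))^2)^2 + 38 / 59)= 2052703215800054735440817612905776689313754644480000 / 3495334428548918969457533387393637615733638725159579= 0.59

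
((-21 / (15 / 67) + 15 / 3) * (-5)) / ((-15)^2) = 148 / 75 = 1.97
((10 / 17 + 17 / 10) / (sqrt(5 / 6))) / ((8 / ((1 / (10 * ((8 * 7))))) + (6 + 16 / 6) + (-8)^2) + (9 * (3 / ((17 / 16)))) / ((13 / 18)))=15171 * sqrt(30) / 152087300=0.00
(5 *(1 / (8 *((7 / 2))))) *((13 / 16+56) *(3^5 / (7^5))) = 1104435 / 7529536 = 0.15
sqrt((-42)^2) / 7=6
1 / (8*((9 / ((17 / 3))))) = 17 / 216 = 0.08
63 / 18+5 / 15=23 / 6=3.83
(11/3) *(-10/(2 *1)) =-55/3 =-18.33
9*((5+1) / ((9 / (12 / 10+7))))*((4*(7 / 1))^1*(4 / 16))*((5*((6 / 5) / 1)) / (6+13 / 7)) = 72324 / 275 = 263.00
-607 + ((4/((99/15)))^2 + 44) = -612707/1089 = -562.63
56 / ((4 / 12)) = 168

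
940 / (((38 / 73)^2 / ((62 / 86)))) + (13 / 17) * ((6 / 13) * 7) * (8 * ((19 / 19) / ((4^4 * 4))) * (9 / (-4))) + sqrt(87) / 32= sqrt(87) / 32 + 168949387433 / 67556096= 2501.17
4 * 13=52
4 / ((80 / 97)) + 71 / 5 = 381 / 20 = 19.05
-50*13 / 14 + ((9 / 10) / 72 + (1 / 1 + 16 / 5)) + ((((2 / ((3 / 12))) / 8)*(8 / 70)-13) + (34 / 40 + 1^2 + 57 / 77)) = -323471 / 6160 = -52.51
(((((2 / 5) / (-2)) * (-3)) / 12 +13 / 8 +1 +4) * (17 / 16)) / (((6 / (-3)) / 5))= -17.73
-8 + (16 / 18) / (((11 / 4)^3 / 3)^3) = -8.00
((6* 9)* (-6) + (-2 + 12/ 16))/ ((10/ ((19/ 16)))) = -24719/ 640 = -38.62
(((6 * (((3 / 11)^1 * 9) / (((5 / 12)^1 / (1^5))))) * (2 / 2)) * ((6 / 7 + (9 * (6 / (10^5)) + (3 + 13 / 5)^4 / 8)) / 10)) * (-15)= -31584733461 / 4812500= -6563.06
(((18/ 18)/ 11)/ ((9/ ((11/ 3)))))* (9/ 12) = 1/ 36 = 0.03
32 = 32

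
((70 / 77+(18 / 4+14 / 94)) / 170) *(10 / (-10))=-0.03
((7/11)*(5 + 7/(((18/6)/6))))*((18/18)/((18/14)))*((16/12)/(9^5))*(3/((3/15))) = 18620/5845851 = 0.00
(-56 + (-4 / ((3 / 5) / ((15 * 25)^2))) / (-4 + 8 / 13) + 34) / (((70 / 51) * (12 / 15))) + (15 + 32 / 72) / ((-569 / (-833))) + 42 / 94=37400951310901 / 148263192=252260.53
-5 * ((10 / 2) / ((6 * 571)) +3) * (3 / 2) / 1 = -51415 / 2284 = -22.51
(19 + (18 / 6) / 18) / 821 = 115 / 4926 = 0.02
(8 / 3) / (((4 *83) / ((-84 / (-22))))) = 28 / 913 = 0.03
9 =9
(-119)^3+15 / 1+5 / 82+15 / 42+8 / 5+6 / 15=-483635634 / 287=-1685141.58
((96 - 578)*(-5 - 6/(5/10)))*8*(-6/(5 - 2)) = -131104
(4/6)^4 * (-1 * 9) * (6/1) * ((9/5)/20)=-24/25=-0.96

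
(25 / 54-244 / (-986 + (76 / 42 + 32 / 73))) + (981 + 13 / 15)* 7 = 6873.78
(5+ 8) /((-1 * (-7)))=13 /7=1.86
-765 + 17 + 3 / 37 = -27673 / 37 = -747.92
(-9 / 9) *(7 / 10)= -7 / 10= -0.70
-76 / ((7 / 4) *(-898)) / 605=152 / 1901515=0.00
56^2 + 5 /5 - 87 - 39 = 3011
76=76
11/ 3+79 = 248/ 3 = 82.67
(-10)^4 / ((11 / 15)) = 150000 / 11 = 13636.36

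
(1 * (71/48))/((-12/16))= -71/36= -1.97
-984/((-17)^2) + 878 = 252758/289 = 874.60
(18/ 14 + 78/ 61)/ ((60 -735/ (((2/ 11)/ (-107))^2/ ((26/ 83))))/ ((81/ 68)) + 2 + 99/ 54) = -1635930/ 42704883724111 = -0.00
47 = 47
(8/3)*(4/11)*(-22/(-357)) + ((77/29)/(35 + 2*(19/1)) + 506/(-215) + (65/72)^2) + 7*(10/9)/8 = -132004363867/280783298880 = -0.47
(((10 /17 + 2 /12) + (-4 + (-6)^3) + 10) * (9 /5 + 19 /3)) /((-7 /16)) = 3889.97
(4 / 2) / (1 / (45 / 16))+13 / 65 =233 / 40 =5.82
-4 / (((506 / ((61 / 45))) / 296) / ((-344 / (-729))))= -1.50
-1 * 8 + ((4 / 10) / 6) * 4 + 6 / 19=-2114 / 285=-7.42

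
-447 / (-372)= 149 / 124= 1.20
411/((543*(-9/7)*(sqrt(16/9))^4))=-0.19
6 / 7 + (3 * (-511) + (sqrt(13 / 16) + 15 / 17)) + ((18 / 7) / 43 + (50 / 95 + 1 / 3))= -1529.44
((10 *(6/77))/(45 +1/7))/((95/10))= 30/16511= 0.00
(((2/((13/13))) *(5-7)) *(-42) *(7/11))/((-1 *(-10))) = 588/55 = 10.69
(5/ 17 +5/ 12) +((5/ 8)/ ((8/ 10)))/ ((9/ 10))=3865/ 2448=1.58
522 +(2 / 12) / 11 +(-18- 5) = 32935 / 66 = 499.02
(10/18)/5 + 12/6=19/9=2.11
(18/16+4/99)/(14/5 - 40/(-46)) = 106145/334224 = 0.32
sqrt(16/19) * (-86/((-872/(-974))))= -41882 * sqrt(19)/2071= -88.15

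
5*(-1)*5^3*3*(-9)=16875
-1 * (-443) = 443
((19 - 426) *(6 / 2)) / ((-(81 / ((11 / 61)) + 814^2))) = 13431 / 7293497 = 0.00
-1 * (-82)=82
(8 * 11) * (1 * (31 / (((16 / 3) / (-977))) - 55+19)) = -502903.50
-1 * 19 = -19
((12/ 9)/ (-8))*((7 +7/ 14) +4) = -23/ 12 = -1.92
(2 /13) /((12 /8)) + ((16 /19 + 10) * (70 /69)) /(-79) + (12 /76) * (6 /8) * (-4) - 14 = -342749 /23621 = -14.51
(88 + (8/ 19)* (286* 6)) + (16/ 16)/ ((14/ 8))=107876/ 133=811.10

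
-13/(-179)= 13/179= 0.07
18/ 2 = 9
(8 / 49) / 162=4 / 3969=0.00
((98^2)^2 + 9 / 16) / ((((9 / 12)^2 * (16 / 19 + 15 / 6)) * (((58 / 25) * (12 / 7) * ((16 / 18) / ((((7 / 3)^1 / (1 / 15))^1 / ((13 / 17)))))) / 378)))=183938844062570625 / 766064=240108977921.65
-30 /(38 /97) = -1455 /19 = -76.58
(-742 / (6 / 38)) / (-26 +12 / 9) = 7049 / 37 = 190.51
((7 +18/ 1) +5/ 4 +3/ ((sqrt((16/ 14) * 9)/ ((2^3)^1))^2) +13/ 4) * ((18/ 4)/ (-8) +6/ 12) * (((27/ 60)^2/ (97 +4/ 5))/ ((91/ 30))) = -7803/ 3797248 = -0.00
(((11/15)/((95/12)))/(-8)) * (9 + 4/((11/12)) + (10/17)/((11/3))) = -2529/16150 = -0.16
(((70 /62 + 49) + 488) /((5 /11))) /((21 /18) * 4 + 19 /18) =3303036 /15965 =206.89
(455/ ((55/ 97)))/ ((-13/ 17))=-1049.36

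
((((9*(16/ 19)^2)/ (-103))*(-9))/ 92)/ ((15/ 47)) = 81216/ 4276045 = 0.02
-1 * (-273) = 273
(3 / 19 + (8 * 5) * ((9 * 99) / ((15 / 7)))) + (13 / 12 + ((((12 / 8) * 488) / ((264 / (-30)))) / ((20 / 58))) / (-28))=16641.86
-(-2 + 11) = -9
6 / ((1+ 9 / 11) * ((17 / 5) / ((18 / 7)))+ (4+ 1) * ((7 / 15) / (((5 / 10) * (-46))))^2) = 1571130 / 630049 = 2.49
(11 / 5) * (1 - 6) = -11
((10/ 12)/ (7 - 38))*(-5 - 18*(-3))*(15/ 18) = -1225/ 1116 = -1.10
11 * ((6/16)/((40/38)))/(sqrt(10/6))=627 * sqrt(15)/800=3.04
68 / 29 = 2.34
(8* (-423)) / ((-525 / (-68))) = -76704 / 175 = -438.31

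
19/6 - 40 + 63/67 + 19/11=-151081/4422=-34.17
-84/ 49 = -12/ 7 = -1.71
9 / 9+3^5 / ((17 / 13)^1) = 3176 / 17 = 186.82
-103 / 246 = -0.42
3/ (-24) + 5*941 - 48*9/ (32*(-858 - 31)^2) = 29746892011/ 6322568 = 4704.87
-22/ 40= -11/ 20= -0.55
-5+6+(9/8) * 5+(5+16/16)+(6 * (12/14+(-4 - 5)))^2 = 940661/392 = 2399.65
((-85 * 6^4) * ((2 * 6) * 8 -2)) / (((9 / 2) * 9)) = -255680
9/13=0.69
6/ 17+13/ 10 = 1.65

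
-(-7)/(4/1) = 7/4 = 1.75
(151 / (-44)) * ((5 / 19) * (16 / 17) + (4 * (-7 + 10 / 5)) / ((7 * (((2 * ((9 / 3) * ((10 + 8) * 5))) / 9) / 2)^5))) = -102740351227 / 120873060000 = -0.85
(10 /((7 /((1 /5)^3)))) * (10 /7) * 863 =3452 /245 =14.09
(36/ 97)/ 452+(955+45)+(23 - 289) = 8045383/ 10961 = 734.00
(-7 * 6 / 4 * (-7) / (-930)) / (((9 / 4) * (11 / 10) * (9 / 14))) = -1372 / 27621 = -0.05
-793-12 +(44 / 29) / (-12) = -70046 / 87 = -805.13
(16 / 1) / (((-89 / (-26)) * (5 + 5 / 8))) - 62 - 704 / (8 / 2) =-949862 / 4005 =-237.17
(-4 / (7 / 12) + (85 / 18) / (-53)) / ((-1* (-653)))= -46387 / 4360734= -0.01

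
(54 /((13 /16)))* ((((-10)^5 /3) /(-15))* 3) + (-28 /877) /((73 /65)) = 368760936340 /832273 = 443076.89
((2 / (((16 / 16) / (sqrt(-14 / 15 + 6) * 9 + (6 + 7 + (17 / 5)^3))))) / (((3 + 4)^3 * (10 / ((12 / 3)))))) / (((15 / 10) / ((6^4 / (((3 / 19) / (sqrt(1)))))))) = 131328 * sqrt(285) / 8575 + 20443392 / 30625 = 926.09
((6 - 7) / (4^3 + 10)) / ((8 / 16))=-1 / 37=-0.03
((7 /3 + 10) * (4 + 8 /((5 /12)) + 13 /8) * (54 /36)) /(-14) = -36741 /1120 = -32.80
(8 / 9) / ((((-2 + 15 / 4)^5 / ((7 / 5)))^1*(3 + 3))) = 4096 / 324135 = 0.01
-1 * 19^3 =-6859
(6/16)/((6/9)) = 9/16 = 0.56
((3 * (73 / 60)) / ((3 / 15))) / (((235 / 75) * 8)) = 1095 / 1504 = 0.73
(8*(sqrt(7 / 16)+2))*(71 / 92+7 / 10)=677*sqrt(7) / 230+2708 / 115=31.34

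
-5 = -5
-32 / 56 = -4 / 7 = -0.57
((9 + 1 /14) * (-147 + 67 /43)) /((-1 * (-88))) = -397129 /26488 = -14.99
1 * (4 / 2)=2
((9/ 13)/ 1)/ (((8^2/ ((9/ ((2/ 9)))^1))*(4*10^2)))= 729/ 665600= 0.00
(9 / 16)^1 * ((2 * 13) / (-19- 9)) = -117 / 224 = -0.52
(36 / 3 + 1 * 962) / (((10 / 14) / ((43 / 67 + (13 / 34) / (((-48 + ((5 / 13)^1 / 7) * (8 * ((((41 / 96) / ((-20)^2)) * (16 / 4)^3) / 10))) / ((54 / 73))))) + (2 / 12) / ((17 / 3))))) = 247100915022227 / 272372526865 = 907.22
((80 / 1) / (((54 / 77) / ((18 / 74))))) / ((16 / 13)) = 5005 / 222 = 22.55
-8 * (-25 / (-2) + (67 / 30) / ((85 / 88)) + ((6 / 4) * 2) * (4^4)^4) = -131425999408684 / 1275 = -103079215222.50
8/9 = 0.89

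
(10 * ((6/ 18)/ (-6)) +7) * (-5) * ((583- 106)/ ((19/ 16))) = -245920/ 19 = -12943.16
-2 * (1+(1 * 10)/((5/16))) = -66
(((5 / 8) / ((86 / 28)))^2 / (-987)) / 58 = -175 / 241937952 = -0.00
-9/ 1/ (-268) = 9/ 268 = 0.03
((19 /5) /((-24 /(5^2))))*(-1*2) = 95 /12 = 7.92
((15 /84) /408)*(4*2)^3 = 80 /357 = 0.22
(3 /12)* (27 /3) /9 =1 /4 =0.25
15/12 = 1.25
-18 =-18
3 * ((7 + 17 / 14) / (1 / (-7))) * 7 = -2415 / 2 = -1207.50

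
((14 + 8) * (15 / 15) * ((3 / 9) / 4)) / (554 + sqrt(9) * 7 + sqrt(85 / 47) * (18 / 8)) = 475640 / 149173869- 66 * sqrt(3995) / 248623115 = 0.00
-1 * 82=-82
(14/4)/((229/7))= 49/458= 0.11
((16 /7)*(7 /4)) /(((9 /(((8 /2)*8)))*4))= 32 /9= 3.56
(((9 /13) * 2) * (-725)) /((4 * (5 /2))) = -1305 /13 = -100.38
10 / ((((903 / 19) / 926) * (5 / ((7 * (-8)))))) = -281504 / 129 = -2182.20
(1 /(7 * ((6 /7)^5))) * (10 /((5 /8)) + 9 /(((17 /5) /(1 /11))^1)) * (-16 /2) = -7291837 /181764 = -40.12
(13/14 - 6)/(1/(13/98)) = -923/1372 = -0.67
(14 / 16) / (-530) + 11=46633 / 4240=11.00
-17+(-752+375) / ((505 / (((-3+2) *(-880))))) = -68069 / 101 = -673.95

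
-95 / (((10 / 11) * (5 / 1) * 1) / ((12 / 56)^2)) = -1881 / 1960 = -0.96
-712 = -712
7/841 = 0.01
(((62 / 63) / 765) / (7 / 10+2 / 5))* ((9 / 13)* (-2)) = -248 / 153153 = -0.00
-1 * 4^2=-16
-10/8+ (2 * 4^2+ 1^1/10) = 617/20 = 30.85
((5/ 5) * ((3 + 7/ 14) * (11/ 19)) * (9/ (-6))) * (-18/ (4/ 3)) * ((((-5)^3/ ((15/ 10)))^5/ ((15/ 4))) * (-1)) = 7519531250000/ 171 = 43973866959.06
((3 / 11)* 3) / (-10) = -9 / 110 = -0.08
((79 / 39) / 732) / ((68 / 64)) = 316 / 121329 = 0.00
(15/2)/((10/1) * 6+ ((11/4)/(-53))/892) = 0.13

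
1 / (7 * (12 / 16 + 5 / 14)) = 4 / 31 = 0.13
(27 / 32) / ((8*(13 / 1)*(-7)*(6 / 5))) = -45 / 46592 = -0.00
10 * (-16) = -160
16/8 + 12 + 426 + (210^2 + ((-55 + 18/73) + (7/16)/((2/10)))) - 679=51168251/1168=43808.43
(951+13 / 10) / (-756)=-9523 / 7560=-1.26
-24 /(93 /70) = -560 /31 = -18.06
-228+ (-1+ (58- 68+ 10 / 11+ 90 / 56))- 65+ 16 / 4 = -91625 / 308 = -297.48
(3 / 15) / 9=1 / 45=0.02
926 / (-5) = -926 / 5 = -185.20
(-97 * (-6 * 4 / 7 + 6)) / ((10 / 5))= -873 / 7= -124.71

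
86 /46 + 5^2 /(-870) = 7367 /4002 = 1.84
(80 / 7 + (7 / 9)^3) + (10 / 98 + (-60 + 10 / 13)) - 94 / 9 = -26782292 / 464373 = -57.67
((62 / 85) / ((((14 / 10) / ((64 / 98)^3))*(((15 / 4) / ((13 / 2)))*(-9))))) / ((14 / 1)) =-0.00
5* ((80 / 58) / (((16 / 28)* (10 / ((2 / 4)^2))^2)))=7 / 928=0.01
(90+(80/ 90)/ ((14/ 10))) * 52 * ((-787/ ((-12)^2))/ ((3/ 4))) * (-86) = 5024034860/ 1701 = 2953577.23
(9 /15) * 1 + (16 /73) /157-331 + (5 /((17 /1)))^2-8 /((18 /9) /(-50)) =-2158117563 /16561145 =-130.31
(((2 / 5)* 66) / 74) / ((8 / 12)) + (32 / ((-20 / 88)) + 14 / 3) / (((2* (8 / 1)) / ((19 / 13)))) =-137375 / 11544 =-11.90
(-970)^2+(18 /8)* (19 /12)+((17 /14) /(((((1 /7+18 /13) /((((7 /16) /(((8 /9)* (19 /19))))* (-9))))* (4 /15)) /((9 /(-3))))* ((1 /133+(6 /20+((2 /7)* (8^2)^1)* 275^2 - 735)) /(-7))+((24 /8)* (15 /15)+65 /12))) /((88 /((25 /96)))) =115381192737898340408503 /122628075114734464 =940903.56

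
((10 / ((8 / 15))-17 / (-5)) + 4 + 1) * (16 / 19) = 2172 / 95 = 22.86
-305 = -305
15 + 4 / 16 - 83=-271 / 4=-67.75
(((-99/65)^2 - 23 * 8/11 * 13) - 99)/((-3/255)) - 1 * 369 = 26332.46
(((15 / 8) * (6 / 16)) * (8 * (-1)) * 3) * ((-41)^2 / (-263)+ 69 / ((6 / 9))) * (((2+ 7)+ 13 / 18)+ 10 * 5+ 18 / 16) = -3356656485 / 33664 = -99710.57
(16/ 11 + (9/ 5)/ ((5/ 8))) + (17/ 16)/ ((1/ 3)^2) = 61147/ 4400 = 13.90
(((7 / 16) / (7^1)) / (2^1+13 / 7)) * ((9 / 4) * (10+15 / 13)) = 0.41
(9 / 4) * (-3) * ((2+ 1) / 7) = -81 / 28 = -2.89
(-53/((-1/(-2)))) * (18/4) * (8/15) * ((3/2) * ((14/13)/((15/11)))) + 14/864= -42309533/140400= -301.35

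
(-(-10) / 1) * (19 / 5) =38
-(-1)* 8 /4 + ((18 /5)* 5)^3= 5834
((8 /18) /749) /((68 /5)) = 5 /114597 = 0.00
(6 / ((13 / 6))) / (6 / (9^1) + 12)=0.22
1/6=0.17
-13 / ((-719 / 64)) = 832 / 719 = 1.16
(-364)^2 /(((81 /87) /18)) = 7684768 /3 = 2561589.33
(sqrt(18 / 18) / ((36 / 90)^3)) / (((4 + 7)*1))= 125 / 88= 1.42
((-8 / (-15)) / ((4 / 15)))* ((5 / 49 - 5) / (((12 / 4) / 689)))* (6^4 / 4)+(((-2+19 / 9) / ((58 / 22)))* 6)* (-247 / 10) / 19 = -15537232607 / 21315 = -728934.21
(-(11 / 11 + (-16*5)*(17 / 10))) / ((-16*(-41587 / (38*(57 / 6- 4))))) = 28215 / 665392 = 0.04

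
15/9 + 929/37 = 2972/111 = 26.77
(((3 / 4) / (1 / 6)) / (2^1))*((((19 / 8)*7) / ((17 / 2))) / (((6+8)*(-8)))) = -171 / 4352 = -0.04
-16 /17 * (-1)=16 /17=0.94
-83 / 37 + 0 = -83 / 37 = -2.24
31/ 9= 3.44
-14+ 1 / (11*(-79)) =-12167 / 869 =-14.00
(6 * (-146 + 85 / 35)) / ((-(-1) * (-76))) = 3015 / 266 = 11.33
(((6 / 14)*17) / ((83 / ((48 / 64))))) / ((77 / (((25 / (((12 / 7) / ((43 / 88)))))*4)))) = 0.02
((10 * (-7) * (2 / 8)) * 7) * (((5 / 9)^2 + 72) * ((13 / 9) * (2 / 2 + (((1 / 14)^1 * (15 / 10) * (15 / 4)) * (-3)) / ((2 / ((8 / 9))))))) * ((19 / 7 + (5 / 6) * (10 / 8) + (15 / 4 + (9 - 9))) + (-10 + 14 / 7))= 2934.82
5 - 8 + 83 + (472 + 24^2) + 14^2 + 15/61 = 80779/61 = 1324.25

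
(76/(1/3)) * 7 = 1596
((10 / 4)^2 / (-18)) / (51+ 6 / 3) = -25 / 3816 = -0.01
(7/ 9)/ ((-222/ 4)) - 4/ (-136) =523/ 33966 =0.02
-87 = -87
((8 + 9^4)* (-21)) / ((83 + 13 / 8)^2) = -8828736 / 458329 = -19.26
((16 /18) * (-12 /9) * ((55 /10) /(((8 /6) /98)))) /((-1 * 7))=616 /9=68.44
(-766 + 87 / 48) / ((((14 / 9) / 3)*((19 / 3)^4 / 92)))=-615030327 / 7297976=-84.27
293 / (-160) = -293 / 160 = -1.83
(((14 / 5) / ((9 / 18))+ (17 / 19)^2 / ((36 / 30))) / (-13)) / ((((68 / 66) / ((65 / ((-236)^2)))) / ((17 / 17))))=-746603 / 1367225408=-0.00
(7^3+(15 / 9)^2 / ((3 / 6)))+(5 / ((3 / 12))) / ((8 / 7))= 6589 / 18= 366.06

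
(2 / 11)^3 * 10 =80 / 1331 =0.06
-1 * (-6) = 6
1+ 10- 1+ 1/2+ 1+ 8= 39/2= 19.50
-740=-740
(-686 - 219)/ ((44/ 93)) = -84165/ 44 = -1912.84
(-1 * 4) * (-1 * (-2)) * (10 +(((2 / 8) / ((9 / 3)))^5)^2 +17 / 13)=-9101852540941 / 100615716864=-90.46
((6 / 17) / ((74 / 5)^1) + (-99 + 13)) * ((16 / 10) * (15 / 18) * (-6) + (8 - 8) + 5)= 162237 / 629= 257.93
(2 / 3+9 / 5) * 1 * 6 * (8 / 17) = 592 / 85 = 6.96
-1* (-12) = 12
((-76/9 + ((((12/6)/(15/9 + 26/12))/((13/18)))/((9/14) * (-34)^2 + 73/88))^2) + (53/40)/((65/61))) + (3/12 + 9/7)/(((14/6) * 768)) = -1526286427976926573799533/211980546487891694822400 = -7.20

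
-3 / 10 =-0.30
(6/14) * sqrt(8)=6 * sqrt(2)/7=1.21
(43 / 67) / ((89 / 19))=817 / 5963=0.14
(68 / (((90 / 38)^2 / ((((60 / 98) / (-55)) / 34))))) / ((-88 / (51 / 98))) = 6137 / 261468900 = 0.00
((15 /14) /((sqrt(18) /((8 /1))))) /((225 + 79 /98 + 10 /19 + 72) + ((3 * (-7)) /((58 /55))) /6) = 30856 * sqrt(2) /6372055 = 0.01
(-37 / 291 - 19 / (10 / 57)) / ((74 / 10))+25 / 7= -1670311 / 150738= -11.08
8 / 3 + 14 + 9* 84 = 2318 / 3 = 772.67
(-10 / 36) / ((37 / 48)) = -40 / 111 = -0.36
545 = 545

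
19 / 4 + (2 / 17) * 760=6403 / 68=94.16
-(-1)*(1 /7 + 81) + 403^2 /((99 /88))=9100016 /63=144444.70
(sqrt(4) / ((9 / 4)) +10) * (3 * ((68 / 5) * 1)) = 6664 / 15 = 444.27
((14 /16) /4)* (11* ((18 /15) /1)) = 2.89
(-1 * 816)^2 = 665856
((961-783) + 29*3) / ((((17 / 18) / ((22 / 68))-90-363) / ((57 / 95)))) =-15741 / 44558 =-0.35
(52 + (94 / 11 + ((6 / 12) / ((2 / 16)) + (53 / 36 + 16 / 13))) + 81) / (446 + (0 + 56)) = 763183 / 2584296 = 0.30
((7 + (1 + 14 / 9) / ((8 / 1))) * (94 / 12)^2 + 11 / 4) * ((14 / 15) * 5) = 8198897 / 3888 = 2108.77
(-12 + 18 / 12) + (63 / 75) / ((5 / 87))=1029 / 250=4.12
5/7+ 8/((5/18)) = 1033/35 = 29.51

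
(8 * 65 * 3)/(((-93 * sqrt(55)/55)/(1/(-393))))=520 * sqrt(55)/12183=0.32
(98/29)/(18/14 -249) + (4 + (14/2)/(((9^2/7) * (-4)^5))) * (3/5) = 2764398547/1158589440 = 2.39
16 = 16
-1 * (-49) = 49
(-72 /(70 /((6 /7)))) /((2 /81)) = -8748 /245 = -35.71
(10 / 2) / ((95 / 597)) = 597 / 19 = 31.42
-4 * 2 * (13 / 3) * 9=-312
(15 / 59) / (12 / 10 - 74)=-75 / 21476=-0.00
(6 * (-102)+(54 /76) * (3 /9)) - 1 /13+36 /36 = -301755 /494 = -610.84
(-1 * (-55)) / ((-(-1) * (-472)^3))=-55 / 105154048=-0.00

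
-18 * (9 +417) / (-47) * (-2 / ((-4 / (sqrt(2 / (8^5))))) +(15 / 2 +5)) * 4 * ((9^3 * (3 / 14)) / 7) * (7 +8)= 2731517.03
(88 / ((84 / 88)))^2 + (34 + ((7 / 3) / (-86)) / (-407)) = 131715677209 / 15435882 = 8533.08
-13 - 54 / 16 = -131 / 8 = -16.38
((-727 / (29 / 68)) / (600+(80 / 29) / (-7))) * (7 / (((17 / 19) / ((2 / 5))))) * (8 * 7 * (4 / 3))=-151611488 / 228225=-664.31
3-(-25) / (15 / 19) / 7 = 158 / 21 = 7.52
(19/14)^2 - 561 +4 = -555.16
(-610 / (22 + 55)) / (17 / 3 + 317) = -915 / 37268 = -0.02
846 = 846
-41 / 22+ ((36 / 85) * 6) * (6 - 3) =10771 / 1870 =5.76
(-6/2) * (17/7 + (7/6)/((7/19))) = -235/14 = -16.79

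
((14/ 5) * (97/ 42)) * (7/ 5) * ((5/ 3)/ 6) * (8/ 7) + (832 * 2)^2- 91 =373789063/ 135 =2768807.87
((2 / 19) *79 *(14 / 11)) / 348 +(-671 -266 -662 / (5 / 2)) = -1201.77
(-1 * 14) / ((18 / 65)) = -455 / 9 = -50.56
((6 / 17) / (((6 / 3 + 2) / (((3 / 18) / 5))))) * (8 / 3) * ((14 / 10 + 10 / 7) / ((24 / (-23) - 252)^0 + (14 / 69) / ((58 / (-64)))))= 132066 / 4620175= 0.03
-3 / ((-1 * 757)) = 3 / 757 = 0.00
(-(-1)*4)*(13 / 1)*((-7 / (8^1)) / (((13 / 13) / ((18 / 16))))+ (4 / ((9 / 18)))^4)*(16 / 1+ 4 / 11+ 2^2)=47698742 / 11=4336249.27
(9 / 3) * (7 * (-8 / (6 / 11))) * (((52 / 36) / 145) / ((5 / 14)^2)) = -784784 / 32625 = -24.05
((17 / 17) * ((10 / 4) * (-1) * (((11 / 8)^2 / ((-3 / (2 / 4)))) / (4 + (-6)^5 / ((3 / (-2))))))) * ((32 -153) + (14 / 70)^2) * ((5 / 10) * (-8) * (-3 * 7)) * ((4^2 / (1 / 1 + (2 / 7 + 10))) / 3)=-373527 / 512315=-0.73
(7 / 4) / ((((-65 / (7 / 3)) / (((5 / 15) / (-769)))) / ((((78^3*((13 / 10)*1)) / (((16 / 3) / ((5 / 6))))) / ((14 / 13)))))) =599781 / 246080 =2.44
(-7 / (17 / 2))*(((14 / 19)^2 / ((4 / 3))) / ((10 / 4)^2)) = -0.05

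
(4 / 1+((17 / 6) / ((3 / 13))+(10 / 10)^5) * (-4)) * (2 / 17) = -52 / 9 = -5.78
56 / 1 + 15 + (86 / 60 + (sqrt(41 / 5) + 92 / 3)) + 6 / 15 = sqrt(205) / 5 + 207 / 2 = 106.36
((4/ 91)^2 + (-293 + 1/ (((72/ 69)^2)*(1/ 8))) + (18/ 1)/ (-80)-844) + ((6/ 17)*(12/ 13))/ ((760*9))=-1129.88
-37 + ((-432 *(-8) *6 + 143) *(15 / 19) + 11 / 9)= 16447.64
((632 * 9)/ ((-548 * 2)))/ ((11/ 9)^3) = -518319/ 182347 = -2.84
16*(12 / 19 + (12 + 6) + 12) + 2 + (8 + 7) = 9635 / 19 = 507.11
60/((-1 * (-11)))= 60/11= 5.45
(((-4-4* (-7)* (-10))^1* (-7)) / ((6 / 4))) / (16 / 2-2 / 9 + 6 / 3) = 1491 / 11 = 135.55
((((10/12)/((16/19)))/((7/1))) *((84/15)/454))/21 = 19/228816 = 0.00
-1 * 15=-15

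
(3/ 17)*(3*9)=81/ 17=4.76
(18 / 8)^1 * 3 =27 / 4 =6.75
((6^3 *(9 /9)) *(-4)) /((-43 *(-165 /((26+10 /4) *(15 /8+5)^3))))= -1551825 /1376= -1127.78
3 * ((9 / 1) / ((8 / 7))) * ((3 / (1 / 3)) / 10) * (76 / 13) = 32319 / 260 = 124.30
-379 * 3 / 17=-1137 / 17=-66.88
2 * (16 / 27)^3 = 0.42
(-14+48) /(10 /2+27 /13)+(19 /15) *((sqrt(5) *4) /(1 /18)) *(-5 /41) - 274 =-12383 /46 - 456 *sqrt(5) /41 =-294.07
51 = 51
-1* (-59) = 59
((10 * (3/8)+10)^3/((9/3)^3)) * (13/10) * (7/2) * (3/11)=275275/2304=119.48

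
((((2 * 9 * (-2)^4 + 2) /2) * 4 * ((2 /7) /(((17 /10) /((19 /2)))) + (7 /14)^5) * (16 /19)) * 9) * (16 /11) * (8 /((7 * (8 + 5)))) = 2070961920 /2263261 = 915.03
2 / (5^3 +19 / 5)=5 / 322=0.02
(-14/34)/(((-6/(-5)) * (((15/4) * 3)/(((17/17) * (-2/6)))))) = 14/1377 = 0.01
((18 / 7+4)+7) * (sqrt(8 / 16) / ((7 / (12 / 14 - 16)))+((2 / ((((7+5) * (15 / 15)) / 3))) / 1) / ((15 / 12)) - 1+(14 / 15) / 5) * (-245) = 4123 / 3+25175 * sqrt(2) / 7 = 6460.45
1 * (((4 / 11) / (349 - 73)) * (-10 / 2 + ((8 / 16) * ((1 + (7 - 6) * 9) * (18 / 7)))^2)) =7855 / 37191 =0.21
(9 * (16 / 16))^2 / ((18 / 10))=45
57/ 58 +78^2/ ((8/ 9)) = 198519/ 29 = 6845.48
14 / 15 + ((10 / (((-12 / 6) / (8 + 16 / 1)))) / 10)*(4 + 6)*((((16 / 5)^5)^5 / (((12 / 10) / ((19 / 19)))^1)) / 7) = -15211807202738519167752918933262 / 250339508056640625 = -60764708378738.08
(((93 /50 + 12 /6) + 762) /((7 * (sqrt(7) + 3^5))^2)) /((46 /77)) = 0.00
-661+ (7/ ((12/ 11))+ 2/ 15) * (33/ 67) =-881417/ 1340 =-657.77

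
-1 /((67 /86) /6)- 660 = -44736 /67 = -667.70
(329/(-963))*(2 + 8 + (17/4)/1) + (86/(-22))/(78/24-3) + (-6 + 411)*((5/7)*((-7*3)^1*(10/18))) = -47958109/14124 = -3395.50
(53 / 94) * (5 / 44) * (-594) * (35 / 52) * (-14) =1752975 / 4888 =358.63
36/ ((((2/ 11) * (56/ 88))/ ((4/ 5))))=8712/ 35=248.91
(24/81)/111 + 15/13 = 45059/38961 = 1.16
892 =892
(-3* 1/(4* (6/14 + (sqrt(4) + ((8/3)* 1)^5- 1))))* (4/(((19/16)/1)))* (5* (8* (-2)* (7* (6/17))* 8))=1097349120/37436669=29.31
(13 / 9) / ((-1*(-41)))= 13 / 369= 0.04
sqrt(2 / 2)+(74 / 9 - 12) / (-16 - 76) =431 / 414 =1.04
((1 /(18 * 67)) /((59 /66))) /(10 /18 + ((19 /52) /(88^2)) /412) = 5474946048 /3279161543803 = 0.00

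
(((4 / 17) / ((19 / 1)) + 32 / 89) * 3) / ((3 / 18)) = 192456 / 28747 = 6.69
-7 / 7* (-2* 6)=12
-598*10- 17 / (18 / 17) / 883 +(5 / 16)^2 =-12165741677 / 2034432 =-5979.92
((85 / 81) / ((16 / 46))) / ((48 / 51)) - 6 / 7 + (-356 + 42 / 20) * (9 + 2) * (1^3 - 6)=1412825989 / 72576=19466.85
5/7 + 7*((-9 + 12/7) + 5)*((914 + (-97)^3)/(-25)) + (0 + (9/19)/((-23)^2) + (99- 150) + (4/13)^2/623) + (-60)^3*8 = -61155034860154553/26455990925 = -2311576.04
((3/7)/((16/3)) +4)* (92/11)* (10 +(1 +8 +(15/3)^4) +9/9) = 6779595/308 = 22011.67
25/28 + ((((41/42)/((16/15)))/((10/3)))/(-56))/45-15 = -5308841/376320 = -14.11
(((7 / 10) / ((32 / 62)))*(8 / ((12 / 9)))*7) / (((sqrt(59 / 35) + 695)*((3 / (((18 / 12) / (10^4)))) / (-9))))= -4433961 / 120219136000 + 4557*sqrt(2065) / 3005478400000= -0.00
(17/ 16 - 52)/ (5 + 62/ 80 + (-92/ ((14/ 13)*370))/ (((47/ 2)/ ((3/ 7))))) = -347234825/ 39338778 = -8.83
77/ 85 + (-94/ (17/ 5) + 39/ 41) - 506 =-1853288/ 3485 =-531.79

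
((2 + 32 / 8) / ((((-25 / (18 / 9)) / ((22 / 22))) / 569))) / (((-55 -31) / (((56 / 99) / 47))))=63728 / 1667325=0.04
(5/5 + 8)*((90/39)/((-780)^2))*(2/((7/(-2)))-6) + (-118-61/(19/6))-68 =-1199563311/5844020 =-205.26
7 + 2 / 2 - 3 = 5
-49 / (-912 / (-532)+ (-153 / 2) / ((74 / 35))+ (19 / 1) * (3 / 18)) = 152292 / 97285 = 1.57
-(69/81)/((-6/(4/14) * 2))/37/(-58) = -23/2433564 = -0.00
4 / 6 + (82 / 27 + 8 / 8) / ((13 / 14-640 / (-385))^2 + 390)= 3508918 / 5184243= 0.68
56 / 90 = 28 / 45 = 0.62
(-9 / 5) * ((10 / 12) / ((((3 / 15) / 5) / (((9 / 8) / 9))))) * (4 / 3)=-25 / 4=-6.25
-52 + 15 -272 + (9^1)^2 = -228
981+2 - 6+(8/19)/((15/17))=278581/285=977.48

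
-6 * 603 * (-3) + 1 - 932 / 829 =8997863 / 829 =10853.88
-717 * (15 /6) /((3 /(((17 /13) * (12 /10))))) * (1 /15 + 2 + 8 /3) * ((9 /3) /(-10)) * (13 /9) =288473 /150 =1923.15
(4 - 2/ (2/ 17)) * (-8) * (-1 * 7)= -728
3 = 3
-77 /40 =-1.92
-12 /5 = -2.40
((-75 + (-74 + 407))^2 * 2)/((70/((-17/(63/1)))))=-125732/245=-513.19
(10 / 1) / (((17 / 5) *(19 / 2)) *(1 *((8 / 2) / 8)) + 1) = 200 / 343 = 0.58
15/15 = 1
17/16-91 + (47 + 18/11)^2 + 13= 4430649/1936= 2288.56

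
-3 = -3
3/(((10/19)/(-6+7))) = 57/10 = 5.70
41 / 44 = 0.93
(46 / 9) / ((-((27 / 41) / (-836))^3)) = 1852372112922496 / 177147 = 10456694795.41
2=2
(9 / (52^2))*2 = 9 / 1352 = 0.01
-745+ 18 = -727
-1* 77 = -77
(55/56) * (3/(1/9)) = 1485/56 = 26.52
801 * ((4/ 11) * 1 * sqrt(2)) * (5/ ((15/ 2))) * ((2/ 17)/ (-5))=-4272 * sqrt(2)/ 935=-6.46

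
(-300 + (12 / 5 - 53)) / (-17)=1753 / 85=20.62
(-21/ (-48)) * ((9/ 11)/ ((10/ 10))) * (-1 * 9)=-567/ 176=-3.22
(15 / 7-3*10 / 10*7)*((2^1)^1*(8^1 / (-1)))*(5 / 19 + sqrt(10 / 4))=10560 / 133 + 1056*sqrt(10) / 7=556.45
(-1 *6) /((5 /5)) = -6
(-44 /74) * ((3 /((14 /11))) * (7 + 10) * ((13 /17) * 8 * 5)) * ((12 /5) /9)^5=-12886016 /13111875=-0.98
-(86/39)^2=-4.86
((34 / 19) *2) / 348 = 17 / 1653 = 0.01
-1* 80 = -80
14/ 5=2.80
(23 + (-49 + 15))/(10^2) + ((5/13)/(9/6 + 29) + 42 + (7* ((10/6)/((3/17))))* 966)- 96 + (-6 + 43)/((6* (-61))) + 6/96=60720832199/951600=63809.20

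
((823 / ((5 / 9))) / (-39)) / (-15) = 823 / 325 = 2.53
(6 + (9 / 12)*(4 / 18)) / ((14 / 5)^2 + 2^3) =925 / 2376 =0.39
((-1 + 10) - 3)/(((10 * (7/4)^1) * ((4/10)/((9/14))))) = 27/49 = 0.55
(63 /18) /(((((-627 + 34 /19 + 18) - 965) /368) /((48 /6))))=-6.55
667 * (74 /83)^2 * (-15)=-7952.88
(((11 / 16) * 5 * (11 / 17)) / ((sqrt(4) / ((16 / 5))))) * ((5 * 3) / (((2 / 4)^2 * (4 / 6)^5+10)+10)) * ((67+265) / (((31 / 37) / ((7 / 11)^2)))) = 427.60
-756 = -756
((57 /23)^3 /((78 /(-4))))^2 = 15242865444 /25018065241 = 0.61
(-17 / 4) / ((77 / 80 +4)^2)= -27200 / 157609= -0.17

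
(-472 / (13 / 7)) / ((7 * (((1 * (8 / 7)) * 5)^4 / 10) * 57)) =-141659 / 23712000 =-0.01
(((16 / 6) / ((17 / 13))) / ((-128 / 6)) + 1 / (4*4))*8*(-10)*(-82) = -3690 / 17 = -217.06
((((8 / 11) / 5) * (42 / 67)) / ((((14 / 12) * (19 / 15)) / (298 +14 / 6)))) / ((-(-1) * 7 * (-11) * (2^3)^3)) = -8109 / 17251696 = -0.00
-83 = -83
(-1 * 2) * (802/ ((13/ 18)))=-28872/ 13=-2220.92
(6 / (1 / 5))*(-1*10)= -300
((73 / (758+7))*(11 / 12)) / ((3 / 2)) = 803 / 13770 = 0.06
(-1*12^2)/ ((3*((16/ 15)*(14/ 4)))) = -12.86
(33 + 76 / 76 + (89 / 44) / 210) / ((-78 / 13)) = -314249 / 55440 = -5.67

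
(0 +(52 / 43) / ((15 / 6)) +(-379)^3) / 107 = -11704586781 / 23005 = -508784.47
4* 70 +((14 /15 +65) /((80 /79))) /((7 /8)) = 372131 /1050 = 354.41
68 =68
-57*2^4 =-912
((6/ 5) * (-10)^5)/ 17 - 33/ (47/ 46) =-5665806/ 799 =-7091.12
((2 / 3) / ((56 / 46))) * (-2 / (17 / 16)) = -1.03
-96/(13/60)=-5760/13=-443.08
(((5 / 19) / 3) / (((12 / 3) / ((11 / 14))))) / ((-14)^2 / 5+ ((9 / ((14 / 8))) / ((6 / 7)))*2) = 275 / 817152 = 0.00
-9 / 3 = -3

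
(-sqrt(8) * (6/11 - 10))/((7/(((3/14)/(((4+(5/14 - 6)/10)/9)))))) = 4320 * sqrt(2)/2849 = 2.14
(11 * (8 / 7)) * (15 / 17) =1320 / 119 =11.09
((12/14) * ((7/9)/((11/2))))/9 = 4/297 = 0.01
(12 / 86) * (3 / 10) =9 / 215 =0.04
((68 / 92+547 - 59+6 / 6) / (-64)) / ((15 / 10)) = -5.10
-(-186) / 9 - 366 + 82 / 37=-38086 / 111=-343.12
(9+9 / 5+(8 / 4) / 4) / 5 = 113 / 50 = 2.26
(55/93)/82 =0.01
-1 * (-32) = 32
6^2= 36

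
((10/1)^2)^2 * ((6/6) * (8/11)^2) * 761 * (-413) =-201147520000/121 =-1662376198.35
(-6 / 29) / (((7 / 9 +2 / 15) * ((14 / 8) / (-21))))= 3240 / 1189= 2.72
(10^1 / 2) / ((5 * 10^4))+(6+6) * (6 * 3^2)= 648.00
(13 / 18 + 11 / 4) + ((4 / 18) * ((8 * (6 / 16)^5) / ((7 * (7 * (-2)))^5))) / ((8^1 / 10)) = 2314037239806785 / 666442725064704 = 3.47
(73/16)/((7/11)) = 803/112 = 7.17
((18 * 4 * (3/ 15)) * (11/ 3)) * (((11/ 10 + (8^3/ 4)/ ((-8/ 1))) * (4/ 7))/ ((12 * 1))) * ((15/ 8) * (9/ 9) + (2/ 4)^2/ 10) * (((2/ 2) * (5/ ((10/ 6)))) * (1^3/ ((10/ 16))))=-1494768/ 4375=-341.66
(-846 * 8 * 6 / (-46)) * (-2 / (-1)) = 40608 / 23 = 1765.57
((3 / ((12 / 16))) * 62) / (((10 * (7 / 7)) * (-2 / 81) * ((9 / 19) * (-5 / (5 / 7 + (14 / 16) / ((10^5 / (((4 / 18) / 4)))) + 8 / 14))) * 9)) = 76334428861 / 1260000000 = 60.58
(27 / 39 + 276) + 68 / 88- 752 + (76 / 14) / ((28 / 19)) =-470.85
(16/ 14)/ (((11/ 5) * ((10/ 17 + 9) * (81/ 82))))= 55760/ 1016631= 0.05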